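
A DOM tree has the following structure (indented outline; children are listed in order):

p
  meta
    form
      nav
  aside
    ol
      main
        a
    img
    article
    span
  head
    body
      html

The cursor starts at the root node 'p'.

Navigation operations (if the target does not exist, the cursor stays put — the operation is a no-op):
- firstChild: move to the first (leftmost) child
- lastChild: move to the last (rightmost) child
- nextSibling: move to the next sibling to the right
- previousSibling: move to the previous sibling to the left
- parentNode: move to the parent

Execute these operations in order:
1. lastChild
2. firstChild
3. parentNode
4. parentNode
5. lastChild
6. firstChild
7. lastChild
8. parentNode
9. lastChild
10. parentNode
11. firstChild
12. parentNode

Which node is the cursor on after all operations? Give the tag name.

After 1 (lastChild): head
After 2 (firstChild): body
After 3 (parentNode): head
After 4 (parentNode): p
After 5 (lastChild): head
After 6 (firstChild): body
After 7 (lastChild): html
After 8 (parentNode): body
After 9 (lastChild): html
After 10 (parentNode): body
After 11 (firstChild): html
After 12 (parentNode): body

Answer: body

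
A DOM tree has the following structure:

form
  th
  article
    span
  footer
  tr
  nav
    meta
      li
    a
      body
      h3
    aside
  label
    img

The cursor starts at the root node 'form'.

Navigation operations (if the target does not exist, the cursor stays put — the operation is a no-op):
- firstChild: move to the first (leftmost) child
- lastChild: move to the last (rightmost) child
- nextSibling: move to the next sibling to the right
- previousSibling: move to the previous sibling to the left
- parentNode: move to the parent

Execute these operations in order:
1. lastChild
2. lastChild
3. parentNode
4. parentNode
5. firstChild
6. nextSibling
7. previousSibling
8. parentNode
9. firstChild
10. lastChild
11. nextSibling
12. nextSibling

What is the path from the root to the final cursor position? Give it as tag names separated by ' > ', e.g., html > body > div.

Answer: form > footer

Derivation:
After 1 (lastChild): label
After 2 (lastChild): img
After 3 (parentNode): label
After 4 (parentNode): form
After 5 (firstChild): th
After 6 (nextSibling): article
After 7 (previousSibling): th
After 8 (parentNode): form
After 9 (firstChild): th
After 10 (lastChild): th (no-op, stayed)
After 11 (nextSibling): article
After 12 (nextSibling): footer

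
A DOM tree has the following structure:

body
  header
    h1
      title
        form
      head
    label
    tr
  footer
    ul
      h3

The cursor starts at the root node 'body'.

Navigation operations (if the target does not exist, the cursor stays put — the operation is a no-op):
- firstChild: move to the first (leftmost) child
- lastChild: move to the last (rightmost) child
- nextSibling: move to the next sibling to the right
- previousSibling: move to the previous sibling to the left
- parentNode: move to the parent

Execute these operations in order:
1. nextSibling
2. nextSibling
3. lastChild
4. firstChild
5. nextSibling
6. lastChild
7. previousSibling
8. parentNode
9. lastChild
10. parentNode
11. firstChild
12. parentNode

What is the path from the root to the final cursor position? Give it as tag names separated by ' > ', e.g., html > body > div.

Answer: body > footer > ul

Derivation:
After 1 (nextSibling): body (no-op, stayed)
After 2 (nextSibling): body (no-op, stayed)
After 3 (lastChild): footer
After 4 (firstChild): ul
After 5 (nextSibling): ul (no-op, stayed)
After 6 (lastChild): h3
After 7 (previousSibling): h3 (no-op, stayed)
After 8 (parentNode): ul
After 9 (lastChild): h3
After 10 (parentNode): ul
After 11 (firstChild): h3
After 12 (parentNode): ul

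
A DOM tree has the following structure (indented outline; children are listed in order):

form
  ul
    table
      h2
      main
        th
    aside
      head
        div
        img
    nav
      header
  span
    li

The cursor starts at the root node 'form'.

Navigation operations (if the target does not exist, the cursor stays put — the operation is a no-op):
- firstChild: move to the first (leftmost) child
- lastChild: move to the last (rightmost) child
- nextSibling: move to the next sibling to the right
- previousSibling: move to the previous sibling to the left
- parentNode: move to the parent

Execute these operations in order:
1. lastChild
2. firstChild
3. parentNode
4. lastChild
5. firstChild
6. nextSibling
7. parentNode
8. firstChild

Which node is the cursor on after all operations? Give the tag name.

After 1 (lastChild): span
After 2 (firstChild): li
After 3 (parentNode): span
After 4 (lastChild): li
After 5 (firstChild): li (no-op, stayed)
After 6 (nextSibling): li (no-op, stayed)
After 7 (parentNode): span
After 8 (firstChild): li

Answer: li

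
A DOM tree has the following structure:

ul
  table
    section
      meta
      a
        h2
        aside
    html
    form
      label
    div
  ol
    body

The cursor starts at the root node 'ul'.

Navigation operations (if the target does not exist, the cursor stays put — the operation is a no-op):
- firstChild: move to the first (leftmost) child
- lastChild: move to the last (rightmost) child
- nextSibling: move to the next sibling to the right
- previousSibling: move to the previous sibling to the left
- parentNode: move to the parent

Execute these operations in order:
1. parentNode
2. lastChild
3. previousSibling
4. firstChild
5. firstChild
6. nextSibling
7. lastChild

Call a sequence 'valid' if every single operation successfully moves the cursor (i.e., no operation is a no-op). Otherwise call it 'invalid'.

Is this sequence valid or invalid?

Answer: invalid

Derivation:
After 1 (parentNode): ul (no-op, stayed)
After 2 (lastChild): ol
After 3 (previousSibling): table
After 4 (firstChild): section
After 5 (firstChild): meta
After 6 (nextSibling): a
After 7 (lastChild): aside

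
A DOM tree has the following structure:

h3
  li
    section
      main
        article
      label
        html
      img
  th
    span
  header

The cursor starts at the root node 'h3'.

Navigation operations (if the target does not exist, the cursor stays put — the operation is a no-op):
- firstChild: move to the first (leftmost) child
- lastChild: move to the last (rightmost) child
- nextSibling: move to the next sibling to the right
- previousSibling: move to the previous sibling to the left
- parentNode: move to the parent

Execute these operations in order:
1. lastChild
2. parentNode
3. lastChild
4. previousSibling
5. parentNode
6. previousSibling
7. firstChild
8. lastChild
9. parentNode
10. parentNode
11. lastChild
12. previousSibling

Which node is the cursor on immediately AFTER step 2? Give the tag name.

Answer: h3

Derivation:
After 1 (lastChild): header
After 2 (parentNode): h3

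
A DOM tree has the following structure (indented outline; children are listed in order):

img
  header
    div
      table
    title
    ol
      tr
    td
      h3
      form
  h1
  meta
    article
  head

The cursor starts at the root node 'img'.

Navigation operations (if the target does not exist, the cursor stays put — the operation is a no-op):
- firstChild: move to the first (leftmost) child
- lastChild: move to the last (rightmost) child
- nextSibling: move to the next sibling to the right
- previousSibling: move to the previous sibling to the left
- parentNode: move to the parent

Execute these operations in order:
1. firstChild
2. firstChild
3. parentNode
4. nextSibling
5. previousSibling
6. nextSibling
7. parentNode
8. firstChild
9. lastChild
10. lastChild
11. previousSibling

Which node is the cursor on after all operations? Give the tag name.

After 1 (firstChild): header
After 2 (firstChild): div
After 3 (parentNode): header
After 4 (nextSibling): h1
After 5 (previousSibling): header
After 6 (nextSibling): h1
After 7 (parentNode): img
After 8 (firstChild): header
After 9 (lastChild): td
After 10 (lastChild): form
After 11 (previousSibling): h3

Answer: h3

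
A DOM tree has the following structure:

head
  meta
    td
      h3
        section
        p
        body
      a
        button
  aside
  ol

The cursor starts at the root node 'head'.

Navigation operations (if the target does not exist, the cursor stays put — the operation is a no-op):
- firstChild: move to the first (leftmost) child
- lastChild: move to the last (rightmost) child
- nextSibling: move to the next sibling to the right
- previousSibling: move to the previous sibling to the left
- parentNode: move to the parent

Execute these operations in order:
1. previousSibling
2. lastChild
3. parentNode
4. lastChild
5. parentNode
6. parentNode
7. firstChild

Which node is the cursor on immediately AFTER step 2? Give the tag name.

After 1 (previousSibling): head (no-op, stayed)
After 2 (lastChild): ol

Answer: ol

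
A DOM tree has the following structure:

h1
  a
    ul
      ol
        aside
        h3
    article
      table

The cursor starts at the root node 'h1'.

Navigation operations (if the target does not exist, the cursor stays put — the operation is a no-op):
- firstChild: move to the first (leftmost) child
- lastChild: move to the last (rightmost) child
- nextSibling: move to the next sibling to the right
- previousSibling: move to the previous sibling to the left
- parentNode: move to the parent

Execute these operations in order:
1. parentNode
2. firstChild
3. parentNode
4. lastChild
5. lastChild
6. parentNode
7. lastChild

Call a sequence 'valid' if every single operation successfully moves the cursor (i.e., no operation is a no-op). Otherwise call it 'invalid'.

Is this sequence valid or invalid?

After 1 (parentNode): h1 (no-op, stayed)
After 2 (firstChild): a
After 3 (parentNode): h1
After 4 (lastChild): a
After 5 (lastChild): article
After 6 (parentNode): a
After 7 (lastChild): article

Answer: invalid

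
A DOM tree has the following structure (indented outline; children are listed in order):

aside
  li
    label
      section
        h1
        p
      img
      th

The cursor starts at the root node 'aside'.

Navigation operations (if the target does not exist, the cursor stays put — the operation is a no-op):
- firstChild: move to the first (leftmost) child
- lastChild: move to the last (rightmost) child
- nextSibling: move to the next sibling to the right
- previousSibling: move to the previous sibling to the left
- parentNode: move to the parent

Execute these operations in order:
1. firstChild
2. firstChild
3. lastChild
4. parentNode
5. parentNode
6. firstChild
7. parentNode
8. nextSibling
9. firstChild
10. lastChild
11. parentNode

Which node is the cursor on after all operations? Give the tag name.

Answer: label

Derivation:
After 1 (firstChild): li
After 2 (firstChild): label
After 3 (lastChild): th
After 4 (parentNode): label
After 5 (parentNode): li
After 6 (firstChild): label
After 7 (parentNode): li
After 8 (nextSibling): li (no-op, stayed)
After 9 (firstChild): label
After 10 (lastChild): th
After 11 (parentNode): label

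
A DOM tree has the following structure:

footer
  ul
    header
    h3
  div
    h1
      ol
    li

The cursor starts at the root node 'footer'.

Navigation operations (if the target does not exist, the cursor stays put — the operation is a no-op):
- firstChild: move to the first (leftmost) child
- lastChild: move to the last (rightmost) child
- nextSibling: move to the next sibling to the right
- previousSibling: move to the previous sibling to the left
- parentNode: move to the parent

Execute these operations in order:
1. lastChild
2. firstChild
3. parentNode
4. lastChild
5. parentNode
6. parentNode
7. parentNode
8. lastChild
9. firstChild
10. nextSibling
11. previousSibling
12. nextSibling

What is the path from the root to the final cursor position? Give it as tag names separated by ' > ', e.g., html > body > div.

After 1 (lastChild): div
After 2 (firstChild): h1
After 3 (parentNode): div
After 4 (lastChild): li
After 5 (parentNode): div
After 6 (parentNode): footer
After 7 (parentNode): footer (no-op, stayed)
After 8 (lastChild): div
After 9 (firstChild): h1
After 10 (nextSibling): li
After 11 (previousSibling): h1
After 12 (nextSibling): li

Answer: footer > div > li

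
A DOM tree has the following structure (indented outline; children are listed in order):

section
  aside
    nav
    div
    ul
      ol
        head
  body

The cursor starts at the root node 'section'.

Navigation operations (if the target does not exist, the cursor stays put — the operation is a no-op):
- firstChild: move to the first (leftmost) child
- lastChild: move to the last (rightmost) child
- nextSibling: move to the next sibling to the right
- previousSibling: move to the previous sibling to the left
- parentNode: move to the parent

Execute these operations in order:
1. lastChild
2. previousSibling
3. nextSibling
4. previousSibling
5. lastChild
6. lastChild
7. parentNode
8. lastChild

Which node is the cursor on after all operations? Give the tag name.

Answer: ol

Derivation:
After 1 (lastChild): body
After 2 (previousSibling): aside
After 3 (nextSibling): body
After 4 (previousSibling): aside
After 5 (lastChild): ul
After 6 (lastChild): ol
After 7 (parentNode): ul
After 8 (lastChild): ol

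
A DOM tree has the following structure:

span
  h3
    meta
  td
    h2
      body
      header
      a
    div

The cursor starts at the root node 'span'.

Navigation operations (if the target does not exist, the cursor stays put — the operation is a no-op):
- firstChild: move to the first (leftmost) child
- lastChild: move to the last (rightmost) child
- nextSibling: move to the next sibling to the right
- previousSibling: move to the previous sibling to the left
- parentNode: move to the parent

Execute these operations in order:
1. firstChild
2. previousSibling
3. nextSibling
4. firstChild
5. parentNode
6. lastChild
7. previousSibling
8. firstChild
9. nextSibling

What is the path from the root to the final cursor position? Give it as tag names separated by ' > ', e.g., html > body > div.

Answer: span > td > h2 > header

Derivation:
After 1 (firstChild): h3
After 2 (previousSibling): h3 (no-op, stayed)
After 3 (nextSibling): td
After 4 (firstChild): h2
After 5 (parentNode): td
After 6 (lastChild): div
After 7 (previousSibling): h2
After 8 (firstChild): body
After 9 (nextSibling): header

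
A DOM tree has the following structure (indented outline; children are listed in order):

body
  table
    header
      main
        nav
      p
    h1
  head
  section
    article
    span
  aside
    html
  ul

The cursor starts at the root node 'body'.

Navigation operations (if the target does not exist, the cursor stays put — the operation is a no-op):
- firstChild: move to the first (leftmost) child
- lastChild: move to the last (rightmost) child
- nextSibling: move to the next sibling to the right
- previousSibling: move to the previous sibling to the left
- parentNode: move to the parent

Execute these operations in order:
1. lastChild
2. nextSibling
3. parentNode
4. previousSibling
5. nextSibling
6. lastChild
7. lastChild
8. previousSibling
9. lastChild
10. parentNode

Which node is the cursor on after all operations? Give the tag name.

After 1 (lastChild): ul
After 2 (nextSibling): ul (no-op, stayed)
After 3 (parentNode): body
After 4 (previousSibling): body (no-op, stayed)
After 5 (nextSibling): body (no-op, stayed)
After 6 (lastChild): ul
After 7 (lastChild): ul (no-op, stayed)
After 8 (previousSibling): aside
After 9 (lastChild): html
After 10 (parentNode): aside

Answer: aside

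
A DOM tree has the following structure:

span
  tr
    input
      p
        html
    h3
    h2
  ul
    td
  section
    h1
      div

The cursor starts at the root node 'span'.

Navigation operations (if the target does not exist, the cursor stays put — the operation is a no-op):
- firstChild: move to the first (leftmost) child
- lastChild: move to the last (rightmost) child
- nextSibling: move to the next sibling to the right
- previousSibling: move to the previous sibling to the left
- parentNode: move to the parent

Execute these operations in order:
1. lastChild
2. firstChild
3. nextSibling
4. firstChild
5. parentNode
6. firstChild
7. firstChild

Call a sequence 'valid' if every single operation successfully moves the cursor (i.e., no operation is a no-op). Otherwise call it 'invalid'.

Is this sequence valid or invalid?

Answer: invalid

Derivation:
After 1 (lastChild): section
After 2 (firstChild): h1
After 3 (nextSibling): h1 (no-op, stayed)
After 4 (firstChild): div
After 5 (parentNode): h1
After 6 (firstChild): div
After 7 (firstChild): div (no-op, stayed)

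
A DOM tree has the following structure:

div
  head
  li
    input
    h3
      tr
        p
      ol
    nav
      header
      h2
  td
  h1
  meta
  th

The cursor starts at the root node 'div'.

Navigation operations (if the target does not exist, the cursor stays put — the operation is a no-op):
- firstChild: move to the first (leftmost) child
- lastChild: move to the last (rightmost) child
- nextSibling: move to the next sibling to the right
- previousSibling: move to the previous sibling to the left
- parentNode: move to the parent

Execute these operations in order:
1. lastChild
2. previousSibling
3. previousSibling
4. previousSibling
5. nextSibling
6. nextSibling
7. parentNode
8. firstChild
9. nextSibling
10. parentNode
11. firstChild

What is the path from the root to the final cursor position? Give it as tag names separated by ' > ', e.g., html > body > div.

Answer: div > head

Derivation:
After 1 (lastChild): th
After 2 (previousSibling): meta
After 3 (previousSibling): h1
After 4 (previousSibling): td
After 5 (nextSibling): h1
After 6 (nextSibling): meta
After 7 (parentNode): div
After 8 (firstChild): head
After 9 (nextSibling): li
After 10 (parentNode): div
After 11 (firstChild): head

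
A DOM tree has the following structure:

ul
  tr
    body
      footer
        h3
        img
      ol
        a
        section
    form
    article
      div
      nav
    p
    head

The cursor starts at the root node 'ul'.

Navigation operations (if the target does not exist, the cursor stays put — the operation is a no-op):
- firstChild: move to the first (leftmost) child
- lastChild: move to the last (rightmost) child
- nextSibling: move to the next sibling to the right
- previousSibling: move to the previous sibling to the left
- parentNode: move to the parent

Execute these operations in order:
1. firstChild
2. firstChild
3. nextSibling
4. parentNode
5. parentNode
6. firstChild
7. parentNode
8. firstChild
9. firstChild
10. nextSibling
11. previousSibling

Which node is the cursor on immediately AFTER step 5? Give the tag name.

Answer: ul

Derivation:
After 1 (firstChild): tr
After 2 (firstChild): body
After 3 (nextSibling): form
After 4 (parentNode): tr
After 5 (parentNode): ul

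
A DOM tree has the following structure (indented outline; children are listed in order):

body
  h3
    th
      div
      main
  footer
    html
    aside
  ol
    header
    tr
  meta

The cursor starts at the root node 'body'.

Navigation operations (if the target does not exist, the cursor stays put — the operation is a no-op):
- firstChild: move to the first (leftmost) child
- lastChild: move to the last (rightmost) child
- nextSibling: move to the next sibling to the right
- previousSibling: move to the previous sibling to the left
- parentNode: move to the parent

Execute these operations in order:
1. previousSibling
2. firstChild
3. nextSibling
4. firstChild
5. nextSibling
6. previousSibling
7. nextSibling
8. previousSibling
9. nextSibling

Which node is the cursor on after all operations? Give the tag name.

Answer: aside

Derivation:
After 1 (previousSibling): body (no-op, stayed)
After 2 (firstChild): h3
After 3 (nextSibling): footer
After 4 (firstChild): html
After 5 (nextSibling): aside
After 6 (previousSibling): html
After 7 (nextSibling): aside
After 8 (previousSibling): html
After 9 (nextSibling): aside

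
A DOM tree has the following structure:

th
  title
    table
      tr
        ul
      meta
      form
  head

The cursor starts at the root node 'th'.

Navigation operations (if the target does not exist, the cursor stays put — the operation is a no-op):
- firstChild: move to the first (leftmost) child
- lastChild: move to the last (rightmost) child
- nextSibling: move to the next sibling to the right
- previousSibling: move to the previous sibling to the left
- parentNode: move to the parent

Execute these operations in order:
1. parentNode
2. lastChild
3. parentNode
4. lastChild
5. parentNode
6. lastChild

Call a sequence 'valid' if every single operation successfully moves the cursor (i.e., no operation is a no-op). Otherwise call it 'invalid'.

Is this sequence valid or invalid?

After 1 (parentNode): th (no-op, stayed)
After 2 (lastChild): head
After 3 (parentNode): th
After 4 (lastChild): head
After 5 (parentNode): th
After 6 (lastChild): head

Answer: invalid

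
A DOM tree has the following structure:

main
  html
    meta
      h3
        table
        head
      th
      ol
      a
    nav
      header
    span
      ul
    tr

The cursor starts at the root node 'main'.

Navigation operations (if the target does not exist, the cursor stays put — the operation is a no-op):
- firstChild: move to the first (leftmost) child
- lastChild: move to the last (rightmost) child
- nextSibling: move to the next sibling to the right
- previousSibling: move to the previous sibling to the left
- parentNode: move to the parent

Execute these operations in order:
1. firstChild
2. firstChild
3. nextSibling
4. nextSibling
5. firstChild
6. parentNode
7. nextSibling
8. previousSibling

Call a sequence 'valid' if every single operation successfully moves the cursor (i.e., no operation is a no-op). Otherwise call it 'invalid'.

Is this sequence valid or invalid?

After 1 (firstChild): html
After 2 (firstChild): meta
After 3 (nextSibling): nav
After 4 (nextSibling): span
After 5 (firstChild): ul
After 6 (parentNode): span
After 7 (nextSibling): tr
After 8 (previousSibling): span

Answer: valid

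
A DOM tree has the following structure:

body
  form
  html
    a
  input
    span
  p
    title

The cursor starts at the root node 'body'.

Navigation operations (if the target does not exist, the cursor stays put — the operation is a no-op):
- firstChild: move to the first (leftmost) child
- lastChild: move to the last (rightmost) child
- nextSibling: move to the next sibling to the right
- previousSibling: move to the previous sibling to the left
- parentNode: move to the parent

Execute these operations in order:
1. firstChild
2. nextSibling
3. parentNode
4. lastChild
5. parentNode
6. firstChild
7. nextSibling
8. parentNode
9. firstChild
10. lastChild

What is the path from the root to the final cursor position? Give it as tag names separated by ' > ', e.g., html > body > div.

Answer: body > form

Derivation:
After 1 (firstChild): form
After 2 (nextSibling): html
After 3 (parentNode): body
After 4 (lastChild): p
After 5 (parentNode): body
After 6 (firstChild): form
After 7 (nextSibling): html
After 8 (parentNode): body
After 9 (firstChild): form
After 10 (lastChild): form (no-op, stayed)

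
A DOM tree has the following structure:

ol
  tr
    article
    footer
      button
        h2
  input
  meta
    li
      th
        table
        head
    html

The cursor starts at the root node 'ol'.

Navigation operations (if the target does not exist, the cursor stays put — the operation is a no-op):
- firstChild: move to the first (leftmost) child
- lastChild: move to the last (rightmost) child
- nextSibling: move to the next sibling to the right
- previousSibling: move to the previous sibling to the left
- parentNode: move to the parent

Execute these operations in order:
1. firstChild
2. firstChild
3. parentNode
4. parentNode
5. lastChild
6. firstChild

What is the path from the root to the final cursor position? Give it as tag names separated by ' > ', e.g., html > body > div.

After 1 (firstChild): tr
After 2 (firstChild): article
After 3 (parentNode): tr
After 4 (parentNode): ol
After 5 (lastChild): meta
After 6 (firstChild): li

Answer: ol > meta > li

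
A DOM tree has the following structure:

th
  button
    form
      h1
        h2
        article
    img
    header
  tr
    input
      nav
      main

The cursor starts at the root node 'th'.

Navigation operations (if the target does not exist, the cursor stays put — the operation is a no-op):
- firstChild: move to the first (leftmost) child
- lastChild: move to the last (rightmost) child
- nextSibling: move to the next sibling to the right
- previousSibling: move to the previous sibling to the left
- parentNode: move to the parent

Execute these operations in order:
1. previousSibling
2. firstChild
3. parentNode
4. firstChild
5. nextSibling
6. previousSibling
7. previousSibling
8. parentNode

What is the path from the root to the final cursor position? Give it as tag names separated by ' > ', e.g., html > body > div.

After 1 (previousSibling): th (no-op, stayed)
After 2 (firstChild): button
After 3 (parentNode): th
After 4 (firstChild): button
After 5 (nextSibling): tr
After 6 (previousSibling): button
After 7 (previousSibling): button (no-op, stayed)
After 8 (parentNode): th

Answer: th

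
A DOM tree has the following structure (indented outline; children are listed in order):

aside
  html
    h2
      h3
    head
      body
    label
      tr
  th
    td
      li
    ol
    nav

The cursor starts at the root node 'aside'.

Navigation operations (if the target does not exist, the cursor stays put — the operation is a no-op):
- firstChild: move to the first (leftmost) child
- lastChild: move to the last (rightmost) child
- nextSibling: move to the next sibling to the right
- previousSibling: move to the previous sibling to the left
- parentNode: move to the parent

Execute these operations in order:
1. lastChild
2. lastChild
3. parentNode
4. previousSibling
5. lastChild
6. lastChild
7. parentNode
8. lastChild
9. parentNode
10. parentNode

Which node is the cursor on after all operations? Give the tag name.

After 1 (lastChild): th
After 2 (lastChild): nav
After 3 (parentNode): th
After 4 (previousSibling): html
After 5 (lastChild): label
After 6 (lastChild): tr
After 7 (parentNode): label
After 8 (lastChild): tr
After 9 (parentNode): label
After 10 (parentNode): html

Answer: html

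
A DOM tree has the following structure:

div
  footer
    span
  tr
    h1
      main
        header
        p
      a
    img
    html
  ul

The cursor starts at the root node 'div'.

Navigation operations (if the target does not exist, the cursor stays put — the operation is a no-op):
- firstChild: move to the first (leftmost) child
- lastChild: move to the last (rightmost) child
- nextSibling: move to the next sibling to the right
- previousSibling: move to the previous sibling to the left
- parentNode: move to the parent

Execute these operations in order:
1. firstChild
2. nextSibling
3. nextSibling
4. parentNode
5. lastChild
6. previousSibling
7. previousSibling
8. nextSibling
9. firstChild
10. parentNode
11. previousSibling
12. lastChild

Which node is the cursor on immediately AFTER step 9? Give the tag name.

Answer: h1

Derivation:
After 1 (firstChild): footer
After 2 (nextSibling): tr
After 3 (nextSibling): ul
After 4 (parentNode): div
After 5 (lastChild): ul
After 6 (previousSibling): tr
After 7 (previousSibling): footer
After 8 (nextSibling): tr
After 9 (firstChild): h1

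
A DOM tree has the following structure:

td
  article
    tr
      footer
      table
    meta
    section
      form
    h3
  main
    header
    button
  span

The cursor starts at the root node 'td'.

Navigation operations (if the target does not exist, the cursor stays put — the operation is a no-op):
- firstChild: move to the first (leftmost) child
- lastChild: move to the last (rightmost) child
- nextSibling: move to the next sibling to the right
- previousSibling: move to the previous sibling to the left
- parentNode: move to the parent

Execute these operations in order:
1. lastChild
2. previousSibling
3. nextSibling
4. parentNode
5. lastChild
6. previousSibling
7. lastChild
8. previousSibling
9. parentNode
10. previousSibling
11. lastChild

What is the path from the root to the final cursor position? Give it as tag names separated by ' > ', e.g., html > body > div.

Answer: td > article > h3

Derivation:
After 1 (lastChild): span
After 2 (previousSibling): main
After 3 (nextSibling): span
After 4 (parentNode): td
After 5 (lastChild): span
After 6 (previousSibling): main
After 7 (lastChild): button
After 8 (previousSibling): header
After 9 (parentNode): main
After 10 (previousSibling): article
After 11 (lastChild): h3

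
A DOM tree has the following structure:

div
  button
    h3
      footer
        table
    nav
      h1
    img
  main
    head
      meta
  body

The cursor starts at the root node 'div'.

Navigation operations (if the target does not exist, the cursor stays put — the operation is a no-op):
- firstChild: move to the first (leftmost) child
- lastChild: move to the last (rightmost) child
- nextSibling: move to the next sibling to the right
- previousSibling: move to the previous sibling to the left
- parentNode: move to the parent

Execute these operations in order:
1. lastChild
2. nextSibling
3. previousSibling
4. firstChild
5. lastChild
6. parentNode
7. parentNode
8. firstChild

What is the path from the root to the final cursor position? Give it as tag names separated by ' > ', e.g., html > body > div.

After 1 (lastChild): body
After 2 (nextSibling): body (no-op, stayed)
After 3 (previousSibling): main
After 4 (firstChild): head
After 5 (lastChild): meta
After 6 (parentNode): head
After 7 (parentNode): main
After 8 (firstChild): head

Answer: div > main > head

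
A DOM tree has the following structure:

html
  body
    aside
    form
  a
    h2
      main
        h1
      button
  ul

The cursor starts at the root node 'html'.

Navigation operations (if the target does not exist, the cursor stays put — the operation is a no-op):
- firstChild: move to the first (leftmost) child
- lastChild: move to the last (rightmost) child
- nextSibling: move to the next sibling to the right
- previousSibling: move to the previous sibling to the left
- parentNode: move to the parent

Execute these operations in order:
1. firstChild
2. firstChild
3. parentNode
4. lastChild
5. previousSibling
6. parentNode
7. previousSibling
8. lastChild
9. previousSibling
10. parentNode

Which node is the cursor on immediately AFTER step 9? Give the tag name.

After 1 (firstChild): body
After 2 (firstChild): aside
After 3 (parentNode): body
After 4 (lastChild): form
After 5 (previousSibling): aside
After 6 (parentNode): body
After 7 (previousSibling): body (no-op, stayed)
After 8 (lastChild): form
After 9 (previousSibling): aside

Answer: aside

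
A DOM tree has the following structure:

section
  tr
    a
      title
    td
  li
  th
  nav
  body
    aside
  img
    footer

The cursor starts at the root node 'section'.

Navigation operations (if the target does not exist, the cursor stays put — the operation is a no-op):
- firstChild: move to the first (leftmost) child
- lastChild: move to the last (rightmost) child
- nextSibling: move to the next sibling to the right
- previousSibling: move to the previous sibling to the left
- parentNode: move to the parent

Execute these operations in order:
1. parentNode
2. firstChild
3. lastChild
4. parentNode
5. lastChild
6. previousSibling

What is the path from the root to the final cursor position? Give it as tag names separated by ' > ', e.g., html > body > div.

After 1 (parentNode): section (no-op, stayed)
After 2 (firstChild): tr
After 3 (lastChild): td
After 4 (parentNode): tr
After 5 (lastChild): td
After 6 (previousSibling): a

Answer: section > tr > a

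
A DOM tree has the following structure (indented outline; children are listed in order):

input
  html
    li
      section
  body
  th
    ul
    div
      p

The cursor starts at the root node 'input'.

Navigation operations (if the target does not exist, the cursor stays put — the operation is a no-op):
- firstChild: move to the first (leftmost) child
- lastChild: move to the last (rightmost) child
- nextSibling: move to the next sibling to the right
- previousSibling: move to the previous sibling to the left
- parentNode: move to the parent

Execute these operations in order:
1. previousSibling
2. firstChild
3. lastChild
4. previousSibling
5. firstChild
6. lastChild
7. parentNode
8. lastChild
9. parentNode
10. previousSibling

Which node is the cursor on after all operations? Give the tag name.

After 1 (previousSibling): input (no-op, stayed)
After 2 (firstChild): html
After 3 (lastChild): li
After 4 (previousSibling): li (no-op, stayed)
After 5 (firstChild): section
After 6 (lastChild): section (no-op, stayed)
After 7 (parentNode): li
After 8 (lastChild): section
After 9 (parentNode): li
After 10 (previousSibling): li (no-op, stayed)

Answer: li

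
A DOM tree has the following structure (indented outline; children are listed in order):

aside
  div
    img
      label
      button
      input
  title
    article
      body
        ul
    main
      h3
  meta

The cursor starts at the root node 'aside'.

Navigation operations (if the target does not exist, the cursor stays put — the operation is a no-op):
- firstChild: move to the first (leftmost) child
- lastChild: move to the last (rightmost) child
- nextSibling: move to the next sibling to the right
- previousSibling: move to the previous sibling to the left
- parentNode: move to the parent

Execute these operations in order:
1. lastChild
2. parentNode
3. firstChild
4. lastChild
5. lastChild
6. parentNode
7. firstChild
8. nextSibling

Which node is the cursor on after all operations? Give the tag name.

Answer: button

Derivation:
After 1 (lastChild): meta
After 2 (parentNode): aside
After 3 (firstChild): div
After 4 (lastChild): img
After 5 (lastChild): input
After 6 (parentNode): img
After 7 (firstChild): label
After 8 (nextSibling): button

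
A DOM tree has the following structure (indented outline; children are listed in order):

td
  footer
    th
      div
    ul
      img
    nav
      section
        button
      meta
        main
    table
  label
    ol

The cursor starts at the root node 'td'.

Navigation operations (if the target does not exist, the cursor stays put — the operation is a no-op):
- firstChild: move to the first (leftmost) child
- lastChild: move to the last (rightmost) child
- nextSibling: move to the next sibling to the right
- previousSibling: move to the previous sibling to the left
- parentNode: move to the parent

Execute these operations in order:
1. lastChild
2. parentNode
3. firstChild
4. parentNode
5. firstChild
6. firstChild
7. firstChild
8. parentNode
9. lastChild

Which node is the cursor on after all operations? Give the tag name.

After 1 (lastChild): label
After 2 (parentNode): td
After 3 (firstChild): footer
After 4 (parentNode): td
After 5 (firstChild): footer
After 6 (firstChild): th
After 7 (firstChild): div
After 8 (parentNode): th
After 9 (lastChild): div

Answer: div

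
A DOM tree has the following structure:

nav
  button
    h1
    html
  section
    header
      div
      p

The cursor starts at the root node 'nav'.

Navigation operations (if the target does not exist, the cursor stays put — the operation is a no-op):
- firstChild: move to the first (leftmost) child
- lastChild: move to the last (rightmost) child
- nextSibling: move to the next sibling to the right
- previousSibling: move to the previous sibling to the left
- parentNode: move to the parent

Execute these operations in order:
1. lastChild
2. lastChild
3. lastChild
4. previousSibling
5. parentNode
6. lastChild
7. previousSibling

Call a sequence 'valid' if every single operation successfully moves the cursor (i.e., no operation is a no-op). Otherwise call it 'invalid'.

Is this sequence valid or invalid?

After 1 (lastChild): section
After 2 (lastChild): header
After 3 (lastChild): p
After 4 (previousSibling): div
After 5 (parentNode): header
After 6 (lastChild): p
After 7 (previousSibling): div

Answer: valid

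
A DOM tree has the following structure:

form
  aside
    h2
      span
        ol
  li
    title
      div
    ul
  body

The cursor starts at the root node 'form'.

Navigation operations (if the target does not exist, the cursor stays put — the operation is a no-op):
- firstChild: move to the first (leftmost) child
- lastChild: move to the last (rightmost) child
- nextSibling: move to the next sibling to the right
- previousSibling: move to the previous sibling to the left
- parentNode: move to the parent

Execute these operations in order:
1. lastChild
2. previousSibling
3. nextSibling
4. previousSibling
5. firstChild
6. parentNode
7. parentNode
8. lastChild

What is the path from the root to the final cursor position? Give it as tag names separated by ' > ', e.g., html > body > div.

After 1 (lastChild): body
After 2 (previousSibling): li
After 3 (nextSibling): body
After 4 (previousSibling): li
After 5 (firstChild): title
After 6 (parentNode): li
After 7 (parentNode): form
After 8 (lastChild): body

Answer: form > body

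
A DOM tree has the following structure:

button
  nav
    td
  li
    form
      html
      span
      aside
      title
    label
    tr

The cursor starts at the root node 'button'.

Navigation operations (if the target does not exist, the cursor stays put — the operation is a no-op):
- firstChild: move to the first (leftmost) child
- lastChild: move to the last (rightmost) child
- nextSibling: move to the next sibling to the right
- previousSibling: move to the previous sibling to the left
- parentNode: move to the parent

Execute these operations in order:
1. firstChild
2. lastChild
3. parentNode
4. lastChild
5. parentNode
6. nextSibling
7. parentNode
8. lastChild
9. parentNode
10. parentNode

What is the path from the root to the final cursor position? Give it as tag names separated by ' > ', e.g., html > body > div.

After 1 (firstChild): nav
After 2 (lastChild): td
After 3 (parentNode): nav
After 4 (lastChild): td
After 5 (parentNode): nav
After 6 (nextSibling): li
After 7 (parentNode): button
After 8 (lastChild): li
After 9 (parentNode): button
After 10 (parentNode): button (no-op, stayed)

Answer: button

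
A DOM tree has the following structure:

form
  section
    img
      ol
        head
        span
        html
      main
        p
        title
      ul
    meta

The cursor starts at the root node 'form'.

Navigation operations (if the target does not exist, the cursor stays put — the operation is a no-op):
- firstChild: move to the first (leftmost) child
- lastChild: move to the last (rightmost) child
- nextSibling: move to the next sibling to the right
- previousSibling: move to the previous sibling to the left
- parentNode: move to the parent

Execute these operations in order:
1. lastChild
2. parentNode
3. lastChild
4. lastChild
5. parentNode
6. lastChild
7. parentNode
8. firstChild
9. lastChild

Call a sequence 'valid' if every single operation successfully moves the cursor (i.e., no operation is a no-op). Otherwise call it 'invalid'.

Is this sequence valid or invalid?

Answer: valid

Derivation:
After 1 (lastChild): section
After 2 (parentNode): form
After 3 (lastChild): section
After 4 (lastChild): meta
After 5 (parentNode): section
After 6 (lastChild): meta
After 7 (parentNode): section
After 8 (firstChild): img
After 9 (lastChild): ul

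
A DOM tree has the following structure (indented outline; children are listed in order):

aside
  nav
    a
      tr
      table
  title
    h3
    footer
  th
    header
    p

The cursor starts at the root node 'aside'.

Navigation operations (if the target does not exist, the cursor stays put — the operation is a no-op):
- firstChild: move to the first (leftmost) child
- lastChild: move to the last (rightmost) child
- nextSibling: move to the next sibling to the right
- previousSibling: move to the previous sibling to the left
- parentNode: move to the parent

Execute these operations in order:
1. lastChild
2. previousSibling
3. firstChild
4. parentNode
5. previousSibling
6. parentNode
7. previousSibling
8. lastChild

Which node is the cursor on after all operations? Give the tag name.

After 1 (lastChild): th
After 2 (previousSibling): title
After 3 (firstChild): h3
After 4 (parentNode): title
After 5 (previousSibling): nav
After 6 (parentNode): aside
After 7 (previousSibling): aside (no-op, stayed)
After 8 (lastChild): th

Answer: th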